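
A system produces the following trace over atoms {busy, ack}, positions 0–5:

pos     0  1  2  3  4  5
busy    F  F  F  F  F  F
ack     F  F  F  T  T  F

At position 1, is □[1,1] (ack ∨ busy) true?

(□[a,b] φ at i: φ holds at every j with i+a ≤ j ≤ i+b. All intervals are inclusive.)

Does not hold

Check (ack ∨ busy) at every j in [2,2]:
  j=2: false
Fails at j=2 → formula fails.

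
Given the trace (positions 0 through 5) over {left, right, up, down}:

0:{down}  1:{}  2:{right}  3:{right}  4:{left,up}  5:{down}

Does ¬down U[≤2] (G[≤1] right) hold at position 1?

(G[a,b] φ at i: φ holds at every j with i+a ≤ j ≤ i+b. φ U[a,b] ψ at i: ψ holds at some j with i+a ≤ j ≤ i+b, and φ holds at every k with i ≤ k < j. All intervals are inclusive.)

Yes

Need some j in [1,3] with G[≤1] right, and ¬down at every k in [1,j-1].
  j=1: G[≤1] right — fails at 1.
  j=2: G[≤1] right holds; ¬down holds at every k in [1,1] → satisfied.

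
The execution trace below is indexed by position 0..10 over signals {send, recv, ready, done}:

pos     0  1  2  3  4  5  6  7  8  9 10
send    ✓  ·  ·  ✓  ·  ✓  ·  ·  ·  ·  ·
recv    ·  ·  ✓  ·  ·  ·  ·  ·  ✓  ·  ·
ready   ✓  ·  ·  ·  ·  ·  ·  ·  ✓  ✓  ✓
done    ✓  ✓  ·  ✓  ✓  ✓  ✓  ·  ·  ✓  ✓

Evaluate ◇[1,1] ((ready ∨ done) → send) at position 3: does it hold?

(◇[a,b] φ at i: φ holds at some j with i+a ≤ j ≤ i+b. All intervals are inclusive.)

Does not hold

Check ((ready ∨ done) → send) at each j in [4,4]:
  j=4: false
No position in the window satisfies it → formula fails.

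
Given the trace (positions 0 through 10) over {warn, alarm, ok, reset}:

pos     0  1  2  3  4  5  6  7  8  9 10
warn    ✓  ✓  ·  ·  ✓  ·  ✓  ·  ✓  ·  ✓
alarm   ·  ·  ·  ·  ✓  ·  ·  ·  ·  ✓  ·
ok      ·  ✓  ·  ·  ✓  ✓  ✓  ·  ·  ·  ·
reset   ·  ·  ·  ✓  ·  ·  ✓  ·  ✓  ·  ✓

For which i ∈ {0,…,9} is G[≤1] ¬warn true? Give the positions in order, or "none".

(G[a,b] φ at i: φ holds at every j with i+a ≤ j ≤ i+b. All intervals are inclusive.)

Evaluate at each i in [0,9]:
  i=0: ✗ (fails at j=0)
  i=1: ✗ (fails at j=1)
  i=2: ✓ (all of [2,3])
  i=3: ✗ (fails at j=4)
  i=4: ✗ (fails at j=4)
  i=5: ✗ (fails at j=6)
  i=6: ✗ (fails at j=6)
  i=7: ✗ (fails at j=8)
  i=8: ✗ (fails at j=8)
  i=9: ✗ (fails at j=10)

2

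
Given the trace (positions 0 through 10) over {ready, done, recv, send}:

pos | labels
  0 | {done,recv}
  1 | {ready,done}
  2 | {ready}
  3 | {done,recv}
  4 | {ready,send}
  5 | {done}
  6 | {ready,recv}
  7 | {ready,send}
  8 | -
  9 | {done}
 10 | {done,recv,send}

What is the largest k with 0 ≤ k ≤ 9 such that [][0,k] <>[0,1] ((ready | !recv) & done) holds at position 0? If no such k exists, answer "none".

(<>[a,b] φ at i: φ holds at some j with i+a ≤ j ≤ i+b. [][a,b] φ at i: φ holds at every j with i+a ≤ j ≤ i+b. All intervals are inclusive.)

1

<>[0,1] ((ready | !recv) & done) must hold from j=0 onward; find where it first fails.
  j=0: holds
  j=1: holds
  j=2: fails
Holds on [0,1], so largest k = 1.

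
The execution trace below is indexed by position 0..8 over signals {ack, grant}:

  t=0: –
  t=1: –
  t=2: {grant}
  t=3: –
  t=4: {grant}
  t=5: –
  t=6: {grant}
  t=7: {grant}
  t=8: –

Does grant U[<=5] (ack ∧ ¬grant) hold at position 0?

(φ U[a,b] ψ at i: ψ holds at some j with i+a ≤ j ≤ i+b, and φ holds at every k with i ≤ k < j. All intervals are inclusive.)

False

Need some j in [0,5] with (ack ∧ ¬grant), and grant at every k in [0,j-1].
  j=0: (ack ∧ ¬grant) false.
  j=1: (ack ∧ ¬grant) false.
  j=2: (ack ∧ ¬grant) false.
  j=3: (ack ∧ ¬grant) false.
  j=4: (ack ∧ ¬grant) false.
  j=5: (ack ∧ ¬grant) false.
No j in the window works → until fails.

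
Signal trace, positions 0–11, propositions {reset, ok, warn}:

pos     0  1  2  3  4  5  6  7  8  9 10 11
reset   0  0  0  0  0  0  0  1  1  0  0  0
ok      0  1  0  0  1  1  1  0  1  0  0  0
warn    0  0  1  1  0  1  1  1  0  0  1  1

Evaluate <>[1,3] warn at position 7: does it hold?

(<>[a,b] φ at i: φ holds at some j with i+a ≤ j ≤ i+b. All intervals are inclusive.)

Check warn at each j in [8,10]:
  j=8: false
  j=9: false
  j=10: true
Found at j=10 → formula holds.

Yes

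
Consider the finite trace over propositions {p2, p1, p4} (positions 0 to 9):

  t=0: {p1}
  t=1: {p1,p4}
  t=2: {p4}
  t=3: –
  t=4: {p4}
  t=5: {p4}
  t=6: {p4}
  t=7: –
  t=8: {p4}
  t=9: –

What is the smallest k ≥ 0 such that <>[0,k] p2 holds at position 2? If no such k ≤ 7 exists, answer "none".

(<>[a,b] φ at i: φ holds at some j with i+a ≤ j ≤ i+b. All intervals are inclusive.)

Scan j = 2,3,… for p2:
  j=2: fails
  j=3: fails
  j=4: fails
  j=5: fails
  j=6: fails
  j=7: fails
  j=8: fails
  j=9: fails
No j in [2,9] satisfies it → none.

none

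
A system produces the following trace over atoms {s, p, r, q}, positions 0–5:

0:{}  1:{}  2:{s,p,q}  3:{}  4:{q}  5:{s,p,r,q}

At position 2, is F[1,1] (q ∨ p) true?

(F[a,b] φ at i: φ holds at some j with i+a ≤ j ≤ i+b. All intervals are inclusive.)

Check (q ∨ p) at each j in [3,3]:
  j=3: false
No position in the window satisfies it → formula fails.

False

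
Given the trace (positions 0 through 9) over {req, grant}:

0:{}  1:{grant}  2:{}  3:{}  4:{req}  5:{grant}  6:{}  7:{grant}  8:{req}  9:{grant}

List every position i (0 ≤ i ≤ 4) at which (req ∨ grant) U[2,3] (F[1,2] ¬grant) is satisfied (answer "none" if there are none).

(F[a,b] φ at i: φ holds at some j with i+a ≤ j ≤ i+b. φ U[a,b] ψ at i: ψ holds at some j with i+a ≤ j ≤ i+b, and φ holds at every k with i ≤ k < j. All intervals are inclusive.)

Evaluate at each i in [0,4]:
  i=0: ✗ (lhs fails at k=0 before rhs at j=2)
  i=1: ✗ (lhs fails at k=2 before rhs at j=3)
  i=2: ✗ (lhs fails at k=2 before rhs at j=4)
  i=3: ✗ (lhs fails at k=3 before rhs at j=5)
  i=4: ✓ (rhs at j=6; lhs holds on [4,5])

4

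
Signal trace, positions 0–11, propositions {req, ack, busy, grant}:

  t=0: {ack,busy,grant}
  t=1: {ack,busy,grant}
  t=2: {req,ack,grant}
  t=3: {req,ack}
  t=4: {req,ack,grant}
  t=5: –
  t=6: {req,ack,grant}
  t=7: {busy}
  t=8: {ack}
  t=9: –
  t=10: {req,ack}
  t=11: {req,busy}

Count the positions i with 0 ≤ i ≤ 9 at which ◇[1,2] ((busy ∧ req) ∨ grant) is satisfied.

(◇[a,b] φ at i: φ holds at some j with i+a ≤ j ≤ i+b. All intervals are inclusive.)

Evaluate at each i in [0,9]:
  i=0: ✓ (witness j=1)
  i=1: ✓ (witness j=2)
  i=2: ✓ (witness j=4)
  i=3: ✓ (witness j=4)
  i=4: ✓ (witness j=6)
  i=5: ✓ (witness j=6)
  i=6: ✗ (none in [7,8])
  i=7: ✗ (none in [8,9])
  i=8: ✗ (none in [9,10])
  i=9: ✓ (witness j=11)
Positions where it holds: {0, 1, 2, 3, 4, 5, 9} → 7.

7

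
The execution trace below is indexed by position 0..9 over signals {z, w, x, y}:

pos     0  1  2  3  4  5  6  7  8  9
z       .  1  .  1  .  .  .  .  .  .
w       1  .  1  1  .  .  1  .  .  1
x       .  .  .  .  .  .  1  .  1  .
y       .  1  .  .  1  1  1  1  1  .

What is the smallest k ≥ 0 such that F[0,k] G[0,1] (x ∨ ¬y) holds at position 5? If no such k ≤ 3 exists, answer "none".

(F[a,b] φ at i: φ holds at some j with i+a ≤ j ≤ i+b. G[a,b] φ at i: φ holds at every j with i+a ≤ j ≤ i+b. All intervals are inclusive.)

3

Scan j = 5,6,… for G[0,1] (x ∨ ¬y):
  j=5: fails
  j=6: fails
  j=7: fails
  j=8: holds
First hit at j=8, so smallest k = 8-5 = 3.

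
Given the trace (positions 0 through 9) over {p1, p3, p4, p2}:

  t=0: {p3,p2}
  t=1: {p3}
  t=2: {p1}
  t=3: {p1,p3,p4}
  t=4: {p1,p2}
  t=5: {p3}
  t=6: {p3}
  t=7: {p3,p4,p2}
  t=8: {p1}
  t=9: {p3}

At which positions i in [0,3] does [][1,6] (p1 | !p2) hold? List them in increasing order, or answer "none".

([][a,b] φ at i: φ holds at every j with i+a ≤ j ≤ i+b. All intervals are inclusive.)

0

Evaluate at each i in [0,3]:
  i=0: ✓ (all of [1,6])
  i=1: ✗ (fails at j=7)
  i=2: ✗ (fails at j=7)
  i=3: ✗ (fails at j=7)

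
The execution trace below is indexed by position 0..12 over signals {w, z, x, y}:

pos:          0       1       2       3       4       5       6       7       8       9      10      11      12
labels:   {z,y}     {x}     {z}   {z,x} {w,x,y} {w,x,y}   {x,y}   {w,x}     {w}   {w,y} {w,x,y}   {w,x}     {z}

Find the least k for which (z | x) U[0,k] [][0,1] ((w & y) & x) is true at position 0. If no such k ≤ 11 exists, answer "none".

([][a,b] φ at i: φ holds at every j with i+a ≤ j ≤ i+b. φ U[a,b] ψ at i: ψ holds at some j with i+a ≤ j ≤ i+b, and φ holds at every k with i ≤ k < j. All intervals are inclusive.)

Need earliest j ≥ 0 with [][0,1] ((w & y) & x), and (z | x) at every k in [0,j-1].
  j=0: rhs fails.
  j=1: rhs fails.
  j=2: rhs fails.
  j=3: rhs fails.
  j=4: rhs holds; lhs holds on [0,3]. k = 4.

4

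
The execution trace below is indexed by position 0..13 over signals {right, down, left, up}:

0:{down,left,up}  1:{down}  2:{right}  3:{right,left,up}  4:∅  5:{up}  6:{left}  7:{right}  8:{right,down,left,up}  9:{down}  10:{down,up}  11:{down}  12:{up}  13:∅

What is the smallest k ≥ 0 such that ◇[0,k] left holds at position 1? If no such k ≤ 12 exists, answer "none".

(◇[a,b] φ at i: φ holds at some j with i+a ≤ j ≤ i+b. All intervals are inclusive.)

Scan j = 1,2,… for left:
  j=1: fails
  j=2: fails
  j=3: holds
First hit at j=3, so smallest k = 3-1 = 2.

2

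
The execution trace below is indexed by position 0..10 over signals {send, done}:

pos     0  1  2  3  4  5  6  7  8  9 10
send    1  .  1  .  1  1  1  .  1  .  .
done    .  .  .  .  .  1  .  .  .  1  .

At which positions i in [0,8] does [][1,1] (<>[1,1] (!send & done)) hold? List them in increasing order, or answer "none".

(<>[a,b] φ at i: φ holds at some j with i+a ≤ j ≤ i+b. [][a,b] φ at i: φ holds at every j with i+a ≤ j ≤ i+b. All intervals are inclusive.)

7

Evaluate at each i in [0,8]:
  i=0: ✗ (fails at j=1)
  i=1: ✗ (fails at j=2)
  i=2: ✗ (fails at j=3)
  i=3: ✗ (fails at j=4)
  i=4: ✗ (fails at j=5)
  i=5: ✗ (fails at j=6)
  i=6: ✗ (fails at j=7)
  i=7: ✓ (all of [8,8])
  i=8: ✗ (fails at j=9)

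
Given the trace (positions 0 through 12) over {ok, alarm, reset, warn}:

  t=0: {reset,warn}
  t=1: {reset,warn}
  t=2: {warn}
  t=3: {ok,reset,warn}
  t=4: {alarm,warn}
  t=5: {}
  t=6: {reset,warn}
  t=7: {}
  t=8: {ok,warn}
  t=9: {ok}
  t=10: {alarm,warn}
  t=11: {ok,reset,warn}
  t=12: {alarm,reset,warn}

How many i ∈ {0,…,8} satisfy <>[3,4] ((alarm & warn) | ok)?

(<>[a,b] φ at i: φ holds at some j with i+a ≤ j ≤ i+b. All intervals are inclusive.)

Evaluate at each i in [0,8]:
  i=0: ✓ (witness j=3)
  i=1: ✓ (witness j=4)
  i=2: ✗ (none in [5,6])
  i=3: ✗ (none in [6,7])
  i=4: ✓ (witness j=8)
  i=5: ✓ (witness j=8)
  i=6: ✓ (witness j=9)
  i=7: ✓ (witness j=10)
  i=8: ✓ (witness j=11)
Positions where it holds: {0, 1, 4, 5, 6, 7, 8} → 7.

7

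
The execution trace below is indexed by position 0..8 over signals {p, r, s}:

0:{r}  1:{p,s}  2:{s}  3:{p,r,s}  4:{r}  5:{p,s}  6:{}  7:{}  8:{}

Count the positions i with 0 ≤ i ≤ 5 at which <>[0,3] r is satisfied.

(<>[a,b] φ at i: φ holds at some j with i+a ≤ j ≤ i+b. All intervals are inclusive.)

Evaluate at each i in [0,5]:
  i=0: ✓ (witness j=0)
  i=1: ✓ (witness j=3)
  i=2: ✓ (witness j=3)
  i=3: ✓ (witness j=3)
  i=4: ✓ (witness j=4)
  i=5: ✗ (none in [5,8])
Positions where it holds: {0, 1, 2, 3, 4} → 5.

5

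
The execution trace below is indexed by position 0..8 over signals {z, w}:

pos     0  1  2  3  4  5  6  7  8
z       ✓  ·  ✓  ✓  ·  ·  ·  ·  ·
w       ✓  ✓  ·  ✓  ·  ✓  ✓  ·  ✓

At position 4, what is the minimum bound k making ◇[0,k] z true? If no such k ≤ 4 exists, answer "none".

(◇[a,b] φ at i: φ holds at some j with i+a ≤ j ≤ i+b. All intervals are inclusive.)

Scan j = 4,5,… for z:
  j=4: fails
  j=5: fails
  j=6: fails
  j=7: fails
  j=8: fails
No j in [4,8] satisfies it → none.

none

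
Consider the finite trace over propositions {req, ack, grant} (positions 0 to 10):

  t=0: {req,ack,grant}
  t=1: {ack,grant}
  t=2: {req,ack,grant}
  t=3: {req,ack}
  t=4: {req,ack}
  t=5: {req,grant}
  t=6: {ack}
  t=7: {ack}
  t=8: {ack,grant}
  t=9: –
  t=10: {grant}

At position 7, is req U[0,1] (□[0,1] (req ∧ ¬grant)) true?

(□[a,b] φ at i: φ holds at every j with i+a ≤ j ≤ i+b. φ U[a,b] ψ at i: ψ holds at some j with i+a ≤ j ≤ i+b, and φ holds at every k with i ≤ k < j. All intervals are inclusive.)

Need some j in [7,8] with □[0,1] (req ∧ ¬grant), and req at every k in [7,j-1].
  j=7: □[0,1] (req ∧ ¬grant) — fails at 7.
  j=8: □[0,1] (req ∧ ¬grant) — fails at 8.
No j in the window works → until fails.

Does not hold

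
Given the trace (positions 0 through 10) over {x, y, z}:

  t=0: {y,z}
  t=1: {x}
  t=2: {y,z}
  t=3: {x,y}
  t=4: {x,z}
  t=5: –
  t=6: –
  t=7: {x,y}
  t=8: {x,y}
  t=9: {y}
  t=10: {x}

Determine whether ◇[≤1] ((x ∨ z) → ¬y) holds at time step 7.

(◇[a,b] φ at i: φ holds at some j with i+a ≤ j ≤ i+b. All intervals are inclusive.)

No

Check ((x ∨ z) → ¬y) at each j in [7,8]:
  j=7: false
  j=8: false
No position in the window satisfies it → formula fails.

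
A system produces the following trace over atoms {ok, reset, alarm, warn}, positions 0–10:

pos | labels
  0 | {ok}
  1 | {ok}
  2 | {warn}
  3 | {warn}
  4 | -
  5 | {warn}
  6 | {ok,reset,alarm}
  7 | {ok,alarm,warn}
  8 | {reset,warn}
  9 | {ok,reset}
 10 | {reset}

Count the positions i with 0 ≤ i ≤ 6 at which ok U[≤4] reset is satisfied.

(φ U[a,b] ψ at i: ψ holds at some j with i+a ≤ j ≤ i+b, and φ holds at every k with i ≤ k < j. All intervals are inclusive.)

Evaluate at each i in [0,6]:
  i=0: ✗ (no rhs in [0,4])
  i=1: ✗ (no rhs in [1,5])
  i=2: ✗ (lhs fails at k=2 before rhs at j=6)
  i=3: ✗ (lhs fails at k=3 before rhs at j=6)
  i=4: ✗ (lhs fails at k=4 before rhs at j=6)
  i=5: ✗ (lhs fails at k=5 before rhs at j=6)
  i=6: ✓ (rhs at j=6)
Positions where it holds: {6} → 1.

1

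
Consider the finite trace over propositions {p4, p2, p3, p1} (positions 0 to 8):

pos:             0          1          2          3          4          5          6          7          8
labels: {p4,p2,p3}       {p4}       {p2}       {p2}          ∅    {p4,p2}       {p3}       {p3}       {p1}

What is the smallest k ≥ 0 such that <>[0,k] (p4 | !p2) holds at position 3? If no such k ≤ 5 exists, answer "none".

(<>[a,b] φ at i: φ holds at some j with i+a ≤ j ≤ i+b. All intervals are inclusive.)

Scan j = 3,4,… for (p4 | !p2):
  j=3: fails
  j=4: holds
First hit at j=4, so smallest k = 4-3 = 1.

1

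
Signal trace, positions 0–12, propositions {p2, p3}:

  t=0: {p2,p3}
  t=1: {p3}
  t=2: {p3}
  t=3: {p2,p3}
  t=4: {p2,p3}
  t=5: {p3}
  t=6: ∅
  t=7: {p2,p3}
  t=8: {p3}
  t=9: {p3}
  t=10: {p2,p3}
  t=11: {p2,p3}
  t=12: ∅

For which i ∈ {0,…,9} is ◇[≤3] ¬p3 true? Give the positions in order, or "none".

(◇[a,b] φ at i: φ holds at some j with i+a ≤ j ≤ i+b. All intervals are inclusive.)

Evaluate at each i in [0,9]:
  i=0: ✗ (none in [0,3])
  i=1: ✗ (none in [1,4])
  i=2: ✗ (none in [2,5])
  i=3: ✓ (witness j=6)
  i=4: ✓ (witness j=6)
  i=5: ✓ (witness j=6)
  i=6: ✓ (witness j=6)
  i=7: ✗ (none in [7,10])
  i=8: ✗ (none in [8,11])
  i=9: ✓ (witness j=12)

3, 4, 5, 6, 9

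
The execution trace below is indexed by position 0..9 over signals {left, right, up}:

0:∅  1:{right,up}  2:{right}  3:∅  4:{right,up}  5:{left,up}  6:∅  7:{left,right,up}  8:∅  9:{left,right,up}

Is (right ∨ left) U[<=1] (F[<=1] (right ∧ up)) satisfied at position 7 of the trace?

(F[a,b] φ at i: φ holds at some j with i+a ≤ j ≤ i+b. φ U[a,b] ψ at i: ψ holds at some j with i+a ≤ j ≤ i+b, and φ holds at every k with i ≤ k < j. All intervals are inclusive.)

Need some j in [7,8] with F[<=1] (right ∧ up), and (right ∨ left) at every k in [7,j-1].
  j=7: F[<=1] (right ∧ up) holds; no prefix to check → satisfied.

True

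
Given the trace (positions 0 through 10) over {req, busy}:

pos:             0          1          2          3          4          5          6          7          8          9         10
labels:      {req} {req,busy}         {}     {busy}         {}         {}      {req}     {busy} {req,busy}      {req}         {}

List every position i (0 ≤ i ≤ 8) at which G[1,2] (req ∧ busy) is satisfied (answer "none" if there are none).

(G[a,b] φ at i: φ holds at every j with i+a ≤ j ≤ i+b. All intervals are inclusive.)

Evaluate at each i in [0,8]:
  i=0: ✗ (fails at j=2)
  i=1: ✗ (fails at j=2)
  i=2: ✗ (fails at j=3)
  i=3: ✗ (fails at j=4)
  i=4: ✗ (fails at j=5)
  i=5: ✗ (fails at j=6)
  i=6: ✗ (fails at j=7)
  i=7: ✗ (fails at j=9)
  i=8: ✗ (fails at j=9)

none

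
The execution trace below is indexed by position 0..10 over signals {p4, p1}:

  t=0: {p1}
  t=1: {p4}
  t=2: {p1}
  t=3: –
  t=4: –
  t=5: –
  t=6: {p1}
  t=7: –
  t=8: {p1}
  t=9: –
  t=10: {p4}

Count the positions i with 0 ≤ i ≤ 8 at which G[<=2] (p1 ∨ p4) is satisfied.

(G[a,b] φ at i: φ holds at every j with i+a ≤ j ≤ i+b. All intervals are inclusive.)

1

Evaluate at each i in [0,8]:
  i=0: ✓ (all of [0,2])
  i=1: ✗ (fails at j=3)
  i=2: ✗ (fails at j=3)
  i=3: ✗ (fails at j=3)
  i=4: ✗ (fails at j=4)
  i=5: ✗ (fails at j=5)
  i=6: ✗ (fails at j=7)
  i=7: ✗ (fails at j=7)
  i=8: ✗ (fails at j=9)
Positions where it holds: {0} → 1.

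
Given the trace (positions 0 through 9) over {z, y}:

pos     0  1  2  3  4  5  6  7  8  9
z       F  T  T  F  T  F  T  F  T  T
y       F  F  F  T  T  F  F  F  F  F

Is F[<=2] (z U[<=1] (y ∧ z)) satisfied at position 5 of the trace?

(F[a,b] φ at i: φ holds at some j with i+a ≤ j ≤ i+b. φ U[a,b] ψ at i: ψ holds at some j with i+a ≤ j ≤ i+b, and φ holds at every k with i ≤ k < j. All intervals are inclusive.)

No

Check (z U[<=1] (y ∧ z)) at each j in [5,7]:
  j=5: fails
  j=6: fails
  j=7: fails
No position in the window satisfies it → formula fails.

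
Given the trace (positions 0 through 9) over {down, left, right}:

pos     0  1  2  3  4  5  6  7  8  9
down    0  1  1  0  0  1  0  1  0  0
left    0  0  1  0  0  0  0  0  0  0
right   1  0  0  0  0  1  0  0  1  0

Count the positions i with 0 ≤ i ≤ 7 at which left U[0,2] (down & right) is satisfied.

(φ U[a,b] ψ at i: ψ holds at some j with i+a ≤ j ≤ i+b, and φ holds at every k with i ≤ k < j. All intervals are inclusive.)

1

Evaluate at each i in [0,7]:
  i=0: ✗ (no rhs in [0,2])
  i=1: ✗ (no rhs in [1,3])
  i=2: ✗ (no rhs in [2,4])
  i=3: ✗ (lhs fails at k=3 before rhs at j=5)
  i=4: ✗ (lhs fails at k=4 before rhs at j=5)
  i=5: ✓ (rhs at j=5)
  i=6: ✗ (no rhs in [6,8])
  i=7: ✗ (no rhs in [7,9])
Positions where it holds: {5} → 1.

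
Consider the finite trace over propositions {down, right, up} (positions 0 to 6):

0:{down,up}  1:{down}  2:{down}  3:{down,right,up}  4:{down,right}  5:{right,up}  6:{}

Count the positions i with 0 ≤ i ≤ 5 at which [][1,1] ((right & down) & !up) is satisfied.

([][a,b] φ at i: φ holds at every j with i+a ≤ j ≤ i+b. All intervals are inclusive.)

Evaluate at each i in [0,5]:
  i=0: ✗ (fails at j=1)
  i=1: ✗ (fails at j=2)
  i=2: ✗ (fails at j=3)
  i=3: ✓ (all of [4,4])
  i=4: ✗ (fails at j=5)
  i=5: ✗ (fails at j=6)
Positions where it holds: {3} → 1.

1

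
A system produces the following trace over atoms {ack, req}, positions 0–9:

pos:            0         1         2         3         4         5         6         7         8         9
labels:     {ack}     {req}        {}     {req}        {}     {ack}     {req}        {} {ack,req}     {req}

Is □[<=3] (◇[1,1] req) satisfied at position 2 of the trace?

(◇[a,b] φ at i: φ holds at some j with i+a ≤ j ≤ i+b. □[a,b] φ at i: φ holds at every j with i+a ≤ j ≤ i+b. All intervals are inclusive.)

Does not hold

Check ◇[1,1] req at every j in [2,5]:
  j=2: holds (witness at 3)
  j=3: fails (none in [4,4])
  j=4: fails (none in [5,5])
  j=5: holds (witness at 6)
Fails at j=3 → formula fails.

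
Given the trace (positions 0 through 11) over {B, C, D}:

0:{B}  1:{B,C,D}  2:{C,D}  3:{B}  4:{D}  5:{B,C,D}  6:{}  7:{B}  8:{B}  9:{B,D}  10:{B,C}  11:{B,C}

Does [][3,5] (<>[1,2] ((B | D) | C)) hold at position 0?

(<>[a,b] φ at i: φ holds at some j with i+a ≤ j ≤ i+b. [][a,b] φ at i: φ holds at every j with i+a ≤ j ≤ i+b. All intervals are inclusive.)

Check <>[1,2] ((B | D) | C) at every j in [3,5]:
  j=3: holds (witness at 4)
  j=4: holds (witness at 5)
  j=5: holds (witness at 7)
All positions satisfy it → formula holds.

Yes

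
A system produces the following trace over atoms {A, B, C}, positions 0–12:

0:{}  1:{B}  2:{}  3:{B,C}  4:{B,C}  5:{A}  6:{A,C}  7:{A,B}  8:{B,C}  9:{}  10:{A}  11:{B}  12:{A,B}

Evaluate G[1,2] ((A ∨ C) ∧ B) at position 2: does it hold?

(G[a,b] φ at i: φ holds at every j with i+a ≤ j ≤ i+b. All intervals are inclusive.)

Check ((A ∨ C) ∧ B) at every j in [3,4]:
  j=3: true
  j=4: true
All positions satisfy it → formula holds.

Yes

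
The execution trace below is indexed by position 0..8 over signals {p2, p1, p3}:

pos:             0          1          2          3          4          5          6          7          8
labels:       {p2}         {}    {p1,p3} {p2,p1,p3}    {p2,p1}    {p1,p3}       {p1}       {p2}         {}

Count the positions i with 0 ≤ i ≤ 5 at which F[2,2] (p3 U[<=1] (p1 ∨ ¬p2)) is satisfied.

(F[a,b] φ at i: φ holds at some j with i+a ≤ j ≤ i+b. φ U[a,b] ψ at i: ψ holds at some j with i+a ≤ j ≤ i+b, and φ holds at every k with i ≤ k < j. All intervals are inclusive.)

5

Evaluate at each i in [0,5]:
  i=0: ✓ (witness j=2)
  i=1: ✓ (witness j=3)
  i=2: ✓ (witness j=4)
  i=3: ✓ (witness j=5)
  i=4: ✓ (witness j=6)
  i=5: ✗ (none in [7,7])
Positions where it holds: {0, 1, 2, 3, 4} → 5.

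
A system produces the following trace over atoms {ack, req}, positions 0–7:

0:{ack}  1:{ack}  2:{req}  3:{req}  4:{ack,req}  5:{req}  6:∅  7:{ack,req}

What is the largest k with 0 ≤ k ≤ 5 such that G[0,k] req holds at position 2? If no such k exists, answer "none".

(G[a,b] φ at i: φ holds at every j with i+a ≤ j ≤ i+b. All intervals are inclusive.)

3

req must hold from j=2 onward; find where it first fails.
  j=2: holds
  j=3: holds
  j=4: holds
  j=5: holds
  j=6: fails
Holds on [2,5], so largest k = 3.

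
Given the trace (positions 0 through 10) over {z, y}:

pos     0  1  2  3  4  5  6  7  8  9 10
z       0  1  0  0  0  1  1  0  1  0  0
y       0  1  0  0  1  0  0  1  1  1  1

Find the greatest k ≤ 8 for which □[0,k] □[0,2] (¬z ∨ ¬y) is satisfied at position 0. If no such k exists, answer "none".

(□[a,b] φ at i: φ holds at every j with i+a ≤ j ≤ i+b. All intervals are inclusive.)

none

□[0,2] (¬z ∨ ¬y) must hold from j=0 onward; find where it first fails.
  j=0: fails → no k works.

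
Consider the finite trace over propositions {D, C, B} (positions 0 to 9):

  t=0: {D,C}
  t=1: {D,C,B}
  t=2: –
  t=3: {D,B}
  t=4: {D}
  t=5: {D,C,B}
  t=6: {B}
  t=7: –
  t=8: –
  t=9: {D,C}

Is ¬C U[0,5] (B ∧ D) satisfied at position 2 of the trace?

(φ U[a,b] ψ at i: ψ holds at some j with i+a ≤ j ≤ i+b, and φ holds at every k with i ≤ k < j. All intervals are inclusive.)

Need some j in [2,7] with (B ∧ D), and ¬C at every k in [2,j-1].
  j=2: (B ∧ D) false.
  j=3: (B ∧ D) holds; ¬C holds at every k in [2,2] → satisfied.

True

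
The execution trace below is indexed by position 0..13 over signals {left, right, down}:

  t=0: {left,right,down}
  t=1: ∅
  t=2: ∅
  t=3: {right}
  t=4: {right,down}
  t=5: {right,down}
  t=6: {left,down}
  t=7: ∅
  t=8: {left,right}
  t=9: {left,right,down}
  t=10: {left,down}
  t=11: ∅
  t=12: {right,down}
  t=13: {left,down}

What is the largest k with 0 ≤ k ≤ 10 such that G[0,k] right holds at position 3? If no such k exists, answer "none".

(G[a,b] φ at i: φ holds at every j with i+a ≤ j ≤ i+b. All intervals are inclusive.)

2

right must hold from j=3 onward; find where it first fails.
  j=3: holds
  j=4: holds
  j=5: holds
  j=6: fails
Holds on [3,5], so largest k = 2.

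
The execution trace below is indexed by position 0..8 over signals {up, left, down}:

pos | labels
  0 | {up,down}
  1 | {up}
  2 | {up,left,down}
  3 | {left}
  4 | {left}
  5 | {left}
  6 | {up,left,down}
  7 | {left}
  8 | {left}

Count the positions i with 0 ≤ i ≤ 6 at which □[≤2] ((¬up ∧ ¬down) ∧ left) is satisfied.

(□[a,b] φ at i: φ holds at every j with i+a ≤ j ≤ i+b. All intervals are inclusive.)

1

Evaluate at each i in [0,6]:
  i=0: ✗ (fails at j=0)
  i=1: ✗ (fails at j=1)
  i=2: ✗ (fails at j=2)
  i=3: ✓ (all of [3,5])
  i=4: ✗ (fails at j=6)
  i=5: ✗ (fails at j=6)
  i=6: ✗ (fails at j=6)
Positions where it holds: {3} → 1.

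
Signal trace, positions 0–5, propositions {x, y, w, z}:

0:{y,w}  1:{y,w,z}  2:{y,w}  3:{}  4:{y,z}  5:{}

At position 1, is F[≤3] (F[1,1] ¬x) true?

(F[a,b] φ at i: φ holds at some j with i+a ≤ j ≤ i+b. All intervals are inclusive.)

Check F[1,1] ¬x at each j in [1,4]:
  j=1: holds (witness at 2)
  j=2: holds (witness at 3)
  j=3: holds (witness at 4)
  j=4: holds (witness at 5)
Found at j=1 → formula holds.

True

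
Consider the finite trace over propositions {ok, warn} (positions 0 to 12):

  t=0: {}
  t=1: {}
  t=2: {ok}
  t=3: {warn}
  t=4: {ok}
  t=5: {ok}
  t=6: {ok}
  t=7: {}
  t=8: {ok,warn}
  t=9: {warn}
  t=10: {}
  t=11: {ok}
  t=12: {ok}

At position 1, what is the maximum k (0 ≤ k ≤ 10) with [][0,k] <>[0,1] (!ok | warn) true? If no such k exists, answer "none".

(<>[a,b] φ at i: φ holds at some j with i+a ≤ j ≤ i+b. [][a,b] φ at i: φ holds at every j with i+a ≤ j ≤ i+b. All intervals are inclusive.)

<>[0,1] (!ok | warn) must hold from j=1 onward; find where it first fails.
  j=1: holds
  j=2: holds
  j=3: holds
  j=4: fails
Holds on [1,3], so largest k = 2.

2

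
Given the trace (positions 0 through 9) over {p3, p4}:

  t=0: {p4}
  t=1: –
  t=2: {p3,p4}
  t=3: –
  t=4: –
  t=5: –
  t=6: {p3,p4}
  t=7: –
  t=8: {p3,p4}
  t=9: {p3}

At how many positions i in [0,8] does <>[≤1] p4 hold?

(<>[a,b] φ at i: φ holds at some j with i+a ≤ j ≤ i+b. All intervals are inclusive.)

7

Evaluate at each i in [0,8]:
  i=0: ✓ (witness j=0)
  i=1: ✓ (witness j=2)
  i=2: ✓ (witness j=2)
  i=3: ✗ (none in [3,4])
  i=4: ✗ (none in [4,5])
  i=5: ✓ (witness j=6)
  i=6: ✓ (witness j=6)
  i=7: ✓ (witness j=8)
  i=8: ✓ (witness j=8)
Positions where it holds: {0, 1, 2, 5, 6, 7, 8} → 7.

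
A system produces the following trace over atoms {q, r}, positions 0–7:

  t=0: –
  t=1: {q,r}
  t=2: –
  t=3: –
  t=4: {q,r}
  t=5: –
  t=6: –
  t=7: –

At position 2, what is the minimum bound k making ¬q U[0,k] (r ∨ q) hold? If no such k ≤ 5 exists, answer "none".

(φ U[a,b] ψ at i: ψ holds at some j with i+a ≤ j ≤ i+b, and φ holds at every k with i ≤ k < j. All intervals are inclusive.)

2

Need earliest j ≥ 2 with (r ∨ q), and ¬q at every k in [2,j-1].
  j=2: rhs fails.
  j=3: rhs fails.
  j=4: rhs holds; lhs holds on [2,3]. k = 2.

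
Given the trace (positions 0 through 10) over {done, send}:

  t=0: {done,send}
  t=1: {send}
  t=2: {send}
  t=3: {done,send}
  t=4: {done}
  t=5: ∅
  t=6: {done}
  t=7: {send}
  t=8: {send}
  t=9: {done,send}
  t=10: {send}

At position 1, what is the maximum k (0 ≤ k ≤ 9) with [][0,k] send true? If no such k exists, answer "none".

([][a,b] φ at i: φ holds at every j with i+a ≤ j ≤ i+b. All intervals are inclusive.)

2

send must hold from j=1 onward; find where it first fails.
  j=1: holds
  j=2: holds
  j=3: holds
  j=4: fails
Holds on [1,3], so largest k = 2.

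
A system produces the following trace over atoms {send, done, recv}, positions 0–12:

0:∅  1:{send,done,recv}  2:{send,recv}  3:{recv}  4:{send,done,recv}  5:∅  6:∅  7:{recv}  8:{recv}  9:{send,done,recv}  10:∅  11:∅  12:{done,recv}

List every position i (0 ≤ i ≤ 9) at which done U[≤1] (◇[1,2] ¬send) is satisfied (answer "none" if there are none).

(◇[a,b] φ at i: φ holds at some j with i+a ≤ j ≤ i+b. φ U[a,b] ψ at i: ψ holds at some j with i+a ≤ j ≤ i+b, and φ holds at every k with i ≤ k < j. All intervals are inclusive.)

Evaluate at each i in [0,9]:
  i=0: ✗ (lhs fails at k=0 before rhs at j=1)
  i=1: ✓ (rhs at j=1)
  i=2: ✓ (rhs at j=2)
  i=3: ✓ (rhs at j=3)
  i=4: ✓ (rhs at j=4)
  i=5: ✓ (rhs at j=5)
  i=6: ✓ (rhs at j=6)
  i=7: ✓ (rhs at j=7)
  i=8: ✓ (rhs at j=8)
  i=9: ✓ (rhs at j=9)

1, 2, 3, 4, 5, 6, 7, 8, 9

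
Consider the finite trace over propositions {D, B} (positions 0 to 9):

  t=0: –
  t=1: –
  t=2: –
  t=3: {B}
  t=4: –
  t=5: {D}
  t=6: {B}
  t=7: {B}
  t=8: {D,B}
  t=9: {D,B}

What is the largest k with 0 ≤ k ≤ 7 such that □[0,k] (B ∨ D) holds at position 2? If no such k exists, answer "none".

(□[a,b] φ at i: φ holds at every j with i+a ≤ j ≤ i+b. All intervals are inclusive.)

none

(B ∨ D) must hold from j=2 onward; find where it first fails.
  j=2: fails → no k works.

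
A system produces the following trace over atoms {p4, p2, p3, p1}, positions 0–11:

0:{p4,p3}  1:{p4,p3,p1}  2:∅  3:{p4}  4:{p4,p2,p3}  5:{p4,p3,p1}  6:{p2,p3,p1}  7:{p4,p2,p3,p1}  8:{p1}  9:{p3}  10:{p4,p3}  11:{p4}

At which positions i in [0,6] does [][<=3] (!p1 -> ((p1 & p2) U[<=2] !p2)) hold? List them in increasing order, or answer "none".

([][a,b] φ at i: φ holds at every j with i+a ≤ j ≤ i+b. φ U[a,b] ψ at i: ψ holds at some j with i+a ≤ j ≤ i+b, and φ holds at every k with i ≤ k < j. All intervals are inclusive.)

Evaluate at each i in [0,6]:
  i=0: ✓ (all of [0,3])
  i=1: ✗ (fails at j=4)
  i=2: ✗ (fails at j=4)
  i=3: ✗ (fails at j=4)
  i=4: ✗ (fails at j=4)
  i=5: ✓ (all of [5,8])
  i=6: ✓ (all of [6,9])

0, 5, 6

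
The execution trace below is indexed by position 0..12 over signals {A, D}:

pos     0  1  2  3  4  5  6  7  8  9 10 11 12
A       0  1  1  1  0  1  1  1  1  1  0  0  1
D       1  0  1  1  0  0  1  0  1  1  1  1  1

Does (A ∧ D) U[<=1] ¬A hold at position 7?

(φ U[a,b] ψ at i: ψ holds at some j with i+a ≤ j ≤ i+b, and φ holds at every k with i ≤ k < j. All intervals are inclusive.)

No

Need some j in [7,8] with ¬A, and (A ∧ D) at every k in [7,j-1].
  j=7: ¬A false.
  j=8: ¬A false.
No j in the window works → until fails.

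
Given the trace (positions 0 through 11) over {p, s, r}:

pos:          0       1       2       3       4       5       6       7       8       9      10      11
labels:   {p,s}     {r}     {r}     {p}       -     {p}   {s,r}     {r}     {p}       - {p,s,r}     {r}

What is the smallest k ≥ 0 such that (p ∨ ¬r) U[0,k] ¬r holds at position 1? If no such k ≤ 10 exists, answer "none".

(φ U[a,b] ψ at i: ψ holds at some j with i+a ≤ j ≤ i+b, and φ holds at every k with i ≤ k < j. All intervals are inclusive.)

none

Need earliest j ≥ 1 with ¬r, and (p ∨ ¬r) at every k in [1,j-1].
  j=1: rhs fails.
  j=2: rhs fails.
  j=3: rhs holds but lhs fails at k=1.
  j=4: rhs holds but lhs fails at k=1.
  j=5: rhs holds but lhs fails at k=1.
  j=6: rhs fails.
  j=7: rhs fails.
  j=8: rhs holds but lhs fails at k=1.
  j=9: rhs holds but lhs fails at k=1.
  j=10: rhs fails.
  j=11: rhs fails.
No witness within the range → none.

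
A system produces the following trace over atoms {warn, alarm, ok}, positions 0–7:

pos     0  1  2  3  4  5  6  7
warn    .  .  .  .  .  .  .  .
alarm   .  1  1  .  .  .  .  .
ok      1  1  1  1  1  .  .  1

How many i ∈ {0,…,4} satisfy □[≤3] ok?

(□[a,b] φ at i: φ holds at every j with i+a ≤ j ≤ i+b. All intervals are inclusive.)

Evaluate at each i in [0,4]:
  i=0: ✓ (all of [0,3])
  i=1: ✓ (all of [1,4])
  i=2: ✗ (fails at j=5)
  i=3: ✗ (fails at j=5)
  i=4: ✗ (fails at j=5)
Positions where it holds: {0, 1} → 2.

2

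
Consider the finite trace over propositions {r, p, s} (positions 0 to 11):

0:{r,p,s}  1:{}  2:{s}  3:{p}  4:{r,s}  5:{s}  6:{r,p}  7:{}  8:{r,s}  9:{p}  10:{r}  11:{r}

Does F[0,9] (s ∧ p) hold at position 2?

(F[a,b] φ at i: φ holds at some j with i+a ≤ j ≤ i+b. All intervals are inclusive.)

Check (s ∧ p) at each j in [2,11]:
  j=2: false
  j=3: false
  j=4: false
  j=5: false
  j=6: false
  j=7: false
  j=8: false
  j=9: false
  j=10: false
  j=11: false
No position in the window satisfies it → formula fails.

False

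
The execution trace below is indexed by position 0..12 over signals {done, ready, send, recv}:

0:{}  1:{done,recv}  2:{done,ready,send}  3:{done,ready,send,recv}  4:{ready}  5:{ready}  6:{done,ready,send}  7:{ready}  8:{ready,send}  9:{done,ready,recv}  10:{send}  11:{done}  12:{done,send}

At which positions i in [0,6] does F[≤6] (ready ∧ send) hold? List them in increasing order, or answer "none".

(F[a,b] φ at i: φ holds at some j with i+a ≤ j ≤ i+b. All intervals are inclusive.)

Evaluate at each i in [0,6]:
  i=0: ✓ (witness j=2)
  i=1: ✓ (witness j=2)
  i=2: ✓ (witness j=2)
  i=3: ✓ (witness j=3)
  i=4: ✓ (witness j=6)
  i=5: ✓ (witness j=6)
  i=6: ✓ (witness j=6)

0, 1, 2, 3, 4, 5, 6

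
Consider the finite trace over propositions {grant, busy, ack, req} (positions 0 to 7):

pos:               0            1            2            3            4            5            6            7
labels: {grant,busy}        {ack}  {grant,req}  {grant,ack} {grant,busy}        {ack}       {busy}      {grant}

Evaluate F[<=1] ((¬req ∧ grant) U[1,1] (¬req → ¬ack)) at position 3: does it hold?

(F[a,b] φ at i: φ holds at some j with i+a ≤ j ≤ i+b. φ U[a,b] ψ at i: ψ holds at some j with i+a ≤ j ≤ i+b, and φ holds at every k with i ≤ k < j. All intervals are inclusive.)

True

Check ((¬req ∧ grant) U[1,1] (¬req → ¬ack)) at each j in [3,4]:
  j=3: holds
  j=4: fails
Found at j=3 → formula holds.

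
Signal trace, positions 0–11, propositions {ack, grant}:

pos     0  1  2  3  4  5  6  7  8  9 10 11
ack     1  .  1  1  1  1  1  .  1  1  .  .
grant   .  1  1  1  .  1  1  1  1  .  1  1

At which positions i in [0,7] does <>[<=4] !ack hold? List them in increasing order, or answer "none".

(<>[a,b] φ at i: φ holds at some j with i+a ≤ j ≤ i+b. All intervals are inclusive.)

0, 1, 3, 4, 5, 6, 7

Evaluate at each i in [0,7]:
  i=0: ✓ (witness j=1)
  i=1: ✓ (witness j=1)
  i=2: ✗ (none in [2,6])
  i=3: ✓ (witness j=7)
  i=4: ✓ (witness j=7)
  i=5: ✓ (witness j=7)
  i=6: ✓ (witness j=7)
  i=7: ✓ (witness j=7)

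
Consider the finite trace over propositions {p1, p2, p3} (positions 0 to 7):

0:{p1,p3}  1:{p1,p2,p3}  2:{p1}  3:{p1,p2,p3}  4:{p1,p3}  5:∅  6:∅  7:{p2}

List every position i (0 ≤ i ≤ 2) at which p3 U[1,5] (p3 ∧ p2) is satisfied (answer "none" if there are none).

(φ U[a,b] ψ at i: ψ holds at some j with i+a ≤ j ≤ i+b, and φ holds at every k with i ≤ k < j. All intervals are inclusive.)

Evaluate at each i in [0,2]:
  i=0: ✓ (rhs at j=1; lhs holds on [0,0])
  i=1: ✗ (lhs fails at k=2 before rhs at j=3)
  i=2: ✗ (lhs fails at k=2 before rhs at j=3)

0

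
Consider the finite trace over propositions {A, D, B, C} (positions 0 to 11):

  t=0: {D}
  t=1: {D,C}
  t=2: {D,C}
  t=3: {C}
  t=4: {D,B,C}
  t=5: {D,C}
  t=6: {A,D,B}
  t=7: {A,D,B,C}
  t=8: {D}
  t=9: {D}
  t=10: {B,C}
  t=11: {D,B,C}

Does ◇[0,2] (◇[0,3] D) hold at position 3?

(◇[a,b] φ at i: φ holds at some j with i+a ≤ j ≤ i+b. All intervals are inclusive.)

Check ◇[0,3] D at each j in [3,5]:
  j=3: holds (witness at 4)
  j=4: holds (witness at 4)
  j=5: holds (witness at 5)
Found at j=3 → formula holds.

True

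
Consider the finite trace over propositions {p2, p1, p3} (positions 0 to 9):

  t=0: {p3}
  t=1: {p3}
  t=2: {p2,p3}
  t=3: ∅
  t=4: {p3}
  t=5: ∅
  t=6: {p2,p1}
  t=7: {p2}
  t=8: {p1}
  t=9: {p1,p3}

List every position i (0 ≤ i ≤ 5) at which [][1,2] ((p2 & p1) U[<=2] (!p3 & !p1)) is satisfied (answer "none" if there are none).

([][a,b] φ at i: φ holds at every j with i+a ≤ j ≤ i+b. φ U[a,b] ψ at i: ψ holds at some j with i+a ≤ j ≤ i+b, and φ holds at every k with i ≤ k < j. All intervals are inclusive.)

4, 5

Evaluate at each i in [0,5]:
  i=0: ✗ (fails at j=1)
  i=1: ✗ (fails at j=2)
  i=2: ✗ (fails at j=4)
  i=3: ✗ (fails at j=4)
  i=4: ✓ (all of [5,6])
  i=5: ✓ (all of [6,7])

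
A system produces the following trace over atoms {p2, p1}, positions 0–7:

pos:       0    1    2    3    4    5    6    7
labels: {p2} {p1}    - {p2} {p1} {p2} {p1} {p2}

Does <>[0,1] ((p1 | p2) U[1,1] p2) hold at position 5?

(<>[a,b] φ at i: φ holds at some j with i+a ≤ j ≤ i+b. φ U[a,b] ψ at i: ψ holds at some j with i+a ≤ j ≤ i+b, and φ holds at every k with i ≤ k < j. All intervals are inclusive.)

Check ((p1 | p2) U[1,1] p2) at each j in [5,6]:
  j=5: fails
  j=6: holds
Found at j=6 → formula holds.

Yes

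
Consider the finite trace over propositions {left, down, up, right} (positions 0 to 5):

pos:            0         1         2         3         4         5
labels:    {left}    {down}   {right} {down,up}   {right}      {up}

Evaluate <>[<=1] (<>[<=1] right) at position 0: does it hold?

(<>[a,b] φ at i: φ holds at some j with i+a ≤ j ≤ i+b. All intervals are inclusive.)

Yes

Check <>[<=1] right at each j in [0,1]:
  j=0: fails (none in [0,1])
  j=1: holds (witness at 2)
Found at j=1 → formula holds.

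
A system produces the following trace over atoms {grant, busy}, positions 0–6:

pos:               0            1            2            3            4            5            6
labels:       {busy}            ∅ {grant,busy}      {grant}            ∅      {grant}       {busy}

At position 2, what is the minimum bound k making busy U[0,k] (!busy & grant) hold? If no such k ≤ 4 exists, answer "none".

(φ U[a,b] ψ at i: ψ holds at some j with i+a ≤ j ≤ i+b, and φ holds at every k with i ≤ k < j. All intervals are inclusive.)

1

Need earliest j ≥ 2 with (!busy & grant), and busy at every k in [2,j-1].
  j=2: rhs fails.
  j=3: rhs holds; lhs holds on [2,2]. k = 1.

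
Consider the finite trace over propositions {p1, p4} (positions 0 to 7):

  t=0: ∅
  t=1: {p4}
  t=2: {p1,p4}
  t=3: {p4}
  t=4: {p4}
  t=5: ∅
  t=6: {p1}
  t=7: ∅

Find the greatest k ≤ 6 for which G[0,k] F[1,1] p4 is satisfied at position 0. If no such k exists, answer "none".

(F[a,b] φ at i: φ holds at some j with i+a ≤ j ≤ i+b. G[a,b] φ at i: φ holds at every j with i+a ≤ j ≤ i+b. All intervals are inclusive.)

F[1,1] p4 must hold from j=0 onward; find where it first fails.
  j=0: holds
  j=1: holds
  j=2: holds
  j=3: holds
  j=4: fails
Holds on [0,3], so largest k = 3.

3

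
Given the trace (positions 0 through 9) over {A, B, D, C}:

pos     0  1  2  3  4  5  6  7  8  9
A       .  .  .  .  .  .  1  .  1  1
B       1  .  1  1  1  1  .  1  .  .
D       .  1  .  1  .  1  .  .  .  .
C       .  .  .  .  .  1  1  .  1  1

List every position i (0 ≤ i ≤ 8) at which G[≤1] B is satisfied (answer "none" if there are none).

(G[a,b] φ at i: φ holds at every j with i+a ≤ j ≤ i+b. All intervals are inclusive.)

2, 3, 4

Evaluate at each i in [0,8]:
  i=0: ✗ (fails at j=1)
  i=1: ✗ (fails at j=1)
  i=2: ✓ (all of [2,3])
  i=3: ✓ (all of [3,4])
  i=4: ✓ (all of [4,5])
  i=5: ✗ (fails at j=6)
  i=6: ✗ (fails at j=6)
  i=7: ✗ (fails at j=8)
  i=8: ✗ (fails at j=8)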